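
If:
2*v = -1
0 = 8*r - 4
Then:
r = 1/2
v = -1/2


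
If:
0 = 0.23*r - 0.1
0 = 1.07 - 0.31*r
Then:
No Solution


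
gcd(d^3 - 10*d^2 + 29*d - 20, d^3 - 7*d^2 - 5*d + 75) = d - 5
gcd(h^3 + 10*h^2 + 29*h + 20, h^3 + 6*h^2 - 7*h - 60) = h^2 + 9*h + 20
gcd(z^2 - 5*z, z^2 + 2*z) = z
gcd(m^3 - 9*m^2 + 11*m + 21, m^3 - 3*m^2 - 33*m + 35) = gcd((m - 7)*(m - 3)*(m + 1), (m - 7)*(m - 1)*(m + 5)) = m - 7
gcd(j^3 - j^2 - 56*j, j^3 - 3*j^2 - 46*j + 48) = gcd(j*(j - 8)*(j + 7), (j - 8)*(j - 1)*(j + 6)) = j - 8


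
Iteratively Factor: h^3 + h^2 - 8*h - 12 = (h - 3)*(h^2 + 4*h + 4) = (h - 3)*(h + 2)*(h + 2)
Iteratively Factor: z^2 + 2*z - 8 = (z - 2)*(z + 4)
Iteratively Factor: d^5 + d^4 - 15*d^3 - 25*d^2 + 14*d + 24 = (d - 1)*(d^4 + 2*d^3 - 13*d^2 - 38*d - 24) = (d - 1)*(d + 3)*(d^3 - d^2 - 10*d - 8) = (d - 1)*(d + 2)*(d + 3)*(d^2 - 3*d - 4) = (d - 4)*(d - 1)*(d + 2)*(d + 3)*(d + 1)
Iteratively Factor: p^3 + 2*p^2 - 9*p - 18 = (p - 3)*(p^2 + 5*p + 6) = (p - 3)*(p + 2)*(p + 3)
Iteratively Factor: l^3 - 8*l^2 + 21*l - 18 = (l - 2)*(l^2 - 6*l + 9) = (l - 3)*(l - 2)*(l - 3)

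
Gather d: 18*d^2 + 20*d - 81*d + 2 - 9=18*d^2 - 61*d - 7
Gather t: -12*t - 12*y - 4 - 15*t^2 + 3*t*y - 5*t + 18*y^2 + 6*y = -15*t^2 + t*(3*y - 17) + 18*y^2 - 6*y - 4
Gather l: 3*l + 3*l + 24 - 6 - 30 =6*l - 12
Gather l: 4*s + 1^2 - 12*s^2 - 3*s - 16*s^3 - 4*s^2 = -16*s^3 - 16*s^2 + s + 1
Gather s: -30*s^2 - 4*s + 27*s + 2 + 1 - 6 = -30*s^2 + 23*s - 3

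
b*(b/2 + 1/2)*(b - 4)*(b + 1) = b^4/2 - b^3 - 7*b^2/2 - 2*b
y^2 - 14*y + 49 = (y - 7)^2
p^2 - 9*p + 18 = (p - 6)*(p - 3)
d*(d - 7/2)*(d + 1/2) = d^3 - 3*d^2 - 7*d/4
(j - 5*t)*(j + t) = j^2 - 4*j*t - 5*t^2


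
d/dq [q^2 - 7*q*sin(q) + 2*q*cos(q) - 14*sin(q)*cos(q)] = -2*q*sin(q) - 7*q*cos(q) + 2*q - 7*sin(q) + 2*cos(q) - 14*cos(2*q)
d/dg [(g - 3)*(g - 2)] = 2*g - 5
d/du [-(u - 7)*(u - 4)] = 11 - 2*u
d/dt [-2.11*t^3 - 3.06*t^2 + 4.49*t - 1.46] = -6.33*t^2 - 6.12*t + 4.49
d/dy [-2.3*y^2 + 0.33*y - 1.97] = 0.33 - 4.6*y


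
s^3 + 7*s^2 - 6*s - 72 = (s - 3)*(s + 4)*(s + 6)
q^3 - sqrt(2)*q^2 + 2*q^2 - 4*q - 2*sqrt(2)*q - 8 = (q + 2)*(q - 2*sqrt(2))*(q + sqrt(2))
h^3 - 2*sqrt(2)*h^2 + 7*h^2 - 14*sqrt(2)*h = h*(h + 7)*(h - 2*sqrt(2))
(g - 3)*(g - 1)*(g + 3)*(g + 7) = g^4 + 6*g^3 - 16*g^2 - 54*g + 63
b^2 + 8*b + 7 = (b + 1)*(b + 7)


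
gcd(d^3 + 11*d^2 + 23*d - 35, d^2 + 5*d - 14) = d + 7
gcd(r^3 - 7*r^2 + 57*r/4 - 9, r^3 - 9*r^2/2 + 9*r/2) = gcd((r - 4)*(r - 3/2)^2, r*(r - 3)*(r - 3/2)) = r - 3/2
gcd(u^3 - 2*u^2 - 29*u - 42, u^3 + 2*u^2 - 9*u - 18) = u^2 + 5*u + 6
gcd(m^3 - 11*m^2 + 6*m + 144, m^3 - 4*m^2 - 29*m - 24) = m^2 - 5*m - 24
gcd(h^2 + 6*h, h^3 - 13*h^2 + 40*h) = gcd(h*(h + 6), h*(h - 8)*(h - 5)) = h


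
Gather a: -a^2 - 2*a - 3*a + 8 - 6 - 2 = -a^2 - 5*a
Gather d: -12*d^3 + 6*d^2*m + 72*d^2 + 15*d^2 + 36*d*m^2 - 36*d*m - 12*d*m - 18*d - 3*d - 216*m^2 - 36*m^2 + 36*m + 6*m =-12*d^3 + d^2*(6*m + 87) + d*(36*m^2 - 48*m - 21) - 252*m^2 + 42*m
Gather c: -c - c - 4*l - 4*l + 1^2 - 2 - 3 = -2*c - 8*l - 4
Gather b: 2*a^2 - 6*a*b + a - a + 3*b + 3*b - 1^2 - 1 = 2*a^2 + b*(6 - 6*a) - 2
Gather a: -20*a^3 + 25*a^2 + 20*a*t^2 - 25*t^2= -20*a^3 + 25*a^2 + 20*a*t^2 - 25*t^2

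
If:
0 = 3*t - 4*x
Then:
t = 4*x/3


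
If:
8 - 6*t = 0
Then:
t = 4/3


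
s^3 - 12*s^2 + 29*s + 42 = (s - 7)*(s - 6)*(s + 1)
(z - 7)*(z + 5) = z^2 - 2*z - 35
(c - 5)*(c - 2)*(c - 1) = c^3 - 8*c^2 + 17*c - 10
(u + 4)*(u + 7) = u^2 + 11*u + 28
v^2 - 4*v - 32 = (v - 8)*(v + 4)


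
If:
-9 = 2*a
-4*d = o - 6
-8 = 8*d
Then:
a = -9/2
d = -1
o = 10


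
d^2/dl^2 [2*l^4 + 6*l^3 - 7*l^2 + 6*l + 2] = 24*l^2 + 36*l - 14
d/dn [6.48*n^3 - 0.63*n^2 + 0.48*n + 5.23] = 19.44*n^2 - 1.26*n + 0.48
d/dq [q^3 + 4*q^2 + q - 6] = 3*q^2 + 8*q + 1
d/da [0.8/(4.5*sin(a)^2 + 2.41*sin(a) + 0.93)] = -(7.2*sin(a) + 1.928)*cos(a)/(4.5*sin(a)^2 + 2.41*sin(a) + 0.93)^2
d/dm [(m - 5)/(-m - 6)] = -11/(m + 6)^2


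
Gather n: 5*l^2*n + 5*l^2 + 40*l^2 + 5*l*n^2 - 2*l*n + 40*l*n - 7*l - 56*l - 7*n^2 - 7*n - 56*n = 45*l^2 - 63*l + n^2*(5*l - 7) + n*(5*l^2 + 38*l - 63)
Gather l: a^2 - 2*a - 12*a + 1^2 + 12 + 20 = a^2 - 14*a + 33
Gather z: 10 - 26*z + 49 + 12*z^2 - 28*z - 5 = 12*z^2 - 54*z + 54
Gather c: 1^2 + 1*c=c + 1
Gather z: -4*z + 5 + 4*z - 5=0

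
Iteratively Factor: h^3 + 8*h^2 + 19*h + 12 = (h + 4)*(h^2 + 4*h + 3) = (h + 3)*(h + 4)*(h + 1)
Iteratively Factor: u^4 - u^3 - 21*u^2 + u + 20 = (u + 4)*(u^3 - 5*u^2 - u + 5) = (u - 1)*(u + 4)*(u^2 - 4*u - 5) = (u - 1)*(u + 1)*(u + 4)*(u - 5)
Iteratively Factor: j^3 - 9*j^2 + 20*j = (j - 5)*(j^2 - 4*j) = (j - 5)*(j - 4)*(j)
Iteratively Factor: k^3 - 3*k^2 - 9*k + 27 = (k - 3)*(k^2 - 9) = (k - 3)*(k + 3)*(k - 3)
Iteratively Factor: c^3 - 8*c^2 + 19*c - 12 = (c - 4)*(c^2 - 4*c + 3) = (c - 4)*(c - 3)*(c - 1)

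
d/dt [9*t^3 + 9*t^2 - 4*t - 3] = 27*t^2 + 18*t - 4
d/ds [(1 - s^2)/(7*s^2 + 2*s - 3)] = 2*(-s^2 - 4*s - 1)/(49*s^4 + 28*s^3 - 38*s^2 - 12*s + 9)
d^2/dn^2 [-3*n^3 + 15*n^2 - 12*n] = 30 - 18*n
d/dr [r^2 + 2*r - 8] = 2*r + 2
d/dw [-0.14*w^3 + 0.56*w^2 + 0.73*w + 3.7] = -0.42*w^2 + 1.12*w + 0.73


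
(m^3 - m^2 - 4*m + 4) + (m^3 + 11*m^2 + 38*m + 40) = 2*m^3 + 10*m^2 + 34*m + 44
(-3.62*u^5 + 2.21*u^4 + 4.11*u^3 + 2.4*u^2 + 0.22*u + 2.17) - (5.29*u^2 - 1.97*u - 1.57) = -3.62*u^5 + 2.21*u^4 + 4.11*u^3 - 2.89*u^2 + 2.19*u + 3.74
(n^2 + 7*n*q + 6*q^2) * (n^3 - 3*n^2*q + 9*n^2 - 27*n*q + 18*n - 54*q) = n^5 + 4*n^4*q + 9*n^4 - 15*n^3*q^2 + 36*n^3*q + 18*n^3 - 18*n^2*q^3 - 135*n^2*q^2 + 72*n^2*q - 162*n*q^3 - 270*n*q^2 - 324*q^3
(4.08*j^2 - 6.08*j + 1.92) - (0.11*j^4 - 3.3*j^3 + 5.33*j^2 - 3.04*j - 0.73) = -0.11*j^4 + 3.3*j^3 - 1.25*j^2 - 3.04*j + 2.65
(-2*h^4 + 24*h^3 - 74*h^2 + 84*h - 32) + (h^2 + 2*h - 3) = -2*h^4 + 24*h^3 - 73*h^2 + 86*h - 35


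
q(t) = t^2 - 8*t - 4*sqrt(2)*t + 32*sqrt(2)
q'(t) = 2*t - 8 - 4*sqrt(2)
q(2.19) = 20.14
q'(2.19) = -9.28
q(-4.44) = 125.60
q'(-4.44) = -22.54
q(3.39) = 10.45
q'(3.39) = -6.88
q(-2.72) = 89.80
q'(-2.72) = -19.10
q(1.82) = 23.71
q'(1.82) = -10.02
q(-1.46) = 67.33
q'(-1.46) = -16.58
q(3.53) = 9.51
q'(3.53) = -6.60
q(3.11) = 12.45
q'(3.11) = -7.44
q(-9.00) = 249.17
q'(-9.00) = -31.66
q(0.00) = 45.25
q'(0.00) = -13.66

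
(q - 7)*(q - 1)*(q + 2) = q^3 - 6*q^2 - 9*q + 14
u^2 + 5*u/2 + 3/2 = (u + 1)*(u + 3/2)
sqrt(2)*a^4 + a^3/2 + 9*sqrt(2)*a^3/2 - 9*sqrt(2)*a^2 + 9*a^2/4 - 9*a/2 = a*(a - 3/2)*(a + 6)*(sqrt(2)*a + 1/2)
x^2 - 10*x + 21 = (x - 7)*(x - 3)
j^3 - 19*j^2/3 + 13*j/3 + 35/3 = (j - 5)*(j - 7/3)*(j + 1)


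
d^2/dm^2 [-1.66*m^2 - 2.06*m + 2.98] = -3.32000000000000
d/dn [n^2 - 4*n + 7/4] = 2*n - 4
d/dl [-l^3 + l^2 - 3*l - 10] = -3*l^2 + 2*l - 3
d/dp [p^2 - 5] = 2*p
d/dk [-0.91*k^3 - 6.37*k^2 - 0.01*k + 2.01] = -2.73*k^2 - 12.74*k - 0.01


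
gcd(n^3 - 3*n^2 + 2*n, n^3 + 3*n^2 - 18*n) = n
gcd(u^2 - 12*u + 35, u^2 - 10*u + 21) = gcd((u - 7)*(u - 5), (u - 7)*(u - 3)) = u - 7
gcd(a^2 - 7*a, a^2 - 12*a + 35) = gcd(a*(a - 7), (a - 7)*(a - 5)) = a - 7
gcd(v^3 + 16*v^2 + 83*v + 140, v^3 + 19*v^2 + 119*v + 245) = v^2 + 12*v + 35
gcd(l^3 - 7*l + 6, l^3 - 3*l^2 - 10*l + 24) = l^2 + l - 6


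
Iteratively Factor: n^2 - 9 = (n - 3)*(n + 3)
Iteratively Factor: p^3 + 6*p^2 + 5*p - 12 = (p + 3)*(p^2 + 3*p - 4) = (p + 3)*(p + 4)*(p - 1)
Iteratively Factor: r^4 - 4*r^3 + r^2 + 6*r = (r - 3)*(r^3 - r^2 - 2*r) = r*(r - 3)*(r^2 - r - 2) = r*(r - 3)*(r + 1)*(r - 2)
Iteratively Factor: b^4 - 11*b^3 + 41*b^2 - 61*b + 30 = (b - 1)*(b^3 - 10*b^2 + 31*b - 30) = (b - 5)*(b - 1)*(b^2 - 5*b + 6) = (b - 5)*(b - 3)*(b - 1)*(b - 2)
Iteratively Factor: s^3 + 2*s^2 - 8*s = (s - 2)*(s^2 + 4*s) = (s - 2)*(s + 4)*(s)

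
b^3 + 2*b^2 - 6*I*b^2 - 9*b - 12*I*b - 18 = (b + 2)*(b - 3*I)^2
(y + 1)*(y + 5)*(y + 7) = y^3 + 13*y^2 + 47*y + 35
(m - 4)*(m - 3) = m^2 - 7*m + 12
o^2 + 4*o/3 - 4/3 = (o - 2/3)*(o + 2)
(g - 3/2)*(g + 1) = g^2 - g/2 - 3/2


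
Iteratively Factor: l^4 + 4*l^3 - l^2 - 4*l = (l)*(l^3 + 4*l^2 - l - 4) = l*(l + 4)*(l^2 - 1) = l*(l + 1)*(l + 4)*(l - 1)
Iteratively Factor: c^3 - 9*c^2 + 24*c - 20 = (c - 2)*(c^2 - 7*c + 10) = (c - 5)*(c - 2)*(c - 2)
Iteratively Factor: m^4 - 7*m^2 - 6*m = (m)*(m^3 - 7*m - 6) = m*(m + 2)*(m^2 - 2*m - 3) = m*(m + 1)*(m + 2)*(m - 3)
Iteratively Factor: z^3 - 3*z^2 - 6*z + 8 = (z + 2)*(z^2 - 5*z + 4) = (z - 1)*(z + 2)*(z - 4)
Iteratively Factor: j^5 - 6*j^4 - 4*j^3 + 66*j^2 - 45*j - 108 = (j + 1)*(j^4 - 7*j^3 + 3*j^2 + 63*j - 108) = (j - 3)*(j + 1)*(j^3 - 4*j^2 - 9*j + 36) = (j - 3)*(j + 1)*(j + 3)*(j^2 - 7*j + 12) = (j - 4)*(j - 3)*(j + 1)*(j + 3)*(j - 3)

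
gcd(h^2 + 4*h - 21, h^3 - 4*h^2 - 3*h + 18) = h - 3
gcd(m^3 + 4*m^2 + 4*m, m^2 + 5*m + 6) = m + 2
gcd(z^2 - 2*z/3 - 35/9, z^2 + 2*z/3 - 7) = z - 7/3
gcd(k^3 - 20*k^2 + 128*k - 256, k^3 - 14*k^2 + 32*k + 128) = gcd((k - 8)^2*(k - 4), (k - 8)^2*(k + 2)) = k^2 - 16*k + 64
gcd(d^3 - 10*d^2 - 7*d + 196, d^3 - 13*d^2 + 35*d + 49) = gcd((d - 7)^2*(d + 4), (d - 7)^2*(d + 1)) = d^2 - 14*d + 49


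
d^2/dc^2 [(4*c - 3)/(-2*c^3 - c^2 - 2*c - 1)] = 2*(-4*(4*c - 3)*(3*c^2 + c + 1)^2 + (24*c^2 + 8*c + (4*c - 3)*(6*c + 1) + 8)*(2*c^3 + c^2 + 2*c + 1))/(2*c^3 + c^2 + 2*c + 1)^3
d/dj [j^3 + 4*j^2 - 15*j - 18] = 3*j^2 + 8*j - 15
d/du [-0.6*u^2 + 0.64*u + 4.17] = 0.64 - 1.2*u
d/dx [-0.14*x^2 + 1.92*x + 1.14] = 1.92 - 0.28*x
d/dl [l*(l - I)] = 2*l - I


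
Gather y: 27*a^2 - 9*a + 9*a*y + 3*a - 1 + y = 27*a^2 - 6*a + y*(9*a + 1) - 1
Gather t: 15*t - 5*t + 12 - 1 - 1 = 10*t + 10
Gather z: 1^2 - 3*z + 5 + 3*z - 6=0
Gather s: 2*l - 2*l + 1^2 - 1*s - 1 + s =0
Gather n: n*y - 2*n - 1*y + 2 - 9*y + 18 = n*(y - 2) - 10*y + 20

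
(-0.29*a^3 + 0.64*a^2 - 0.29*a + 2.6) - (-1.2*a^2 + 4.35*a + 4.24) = -0.29*a^3 + 1.84*a^2 - 4.64*a - 1.64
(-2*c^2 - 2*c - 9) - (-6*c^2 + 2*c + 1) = 4*c^2 - 4*c - 10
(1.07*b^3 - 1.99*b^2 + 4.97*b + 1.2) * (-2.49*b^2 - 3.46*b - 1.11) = -2.6643*b^5 + 1.2529*b^4 - 6.6776*b^3 - 17.9753*b^2 - 9.6687*b - 1.332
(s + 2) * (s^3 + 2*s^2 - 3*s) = s^4 + 4*s^3 + s^2 - 6*s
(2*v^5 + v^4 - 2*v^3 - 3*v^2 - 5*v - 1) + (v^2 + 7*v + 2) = 2*v^5 + v^4 - 2*v^3 - 2*v^2 + 2*v + 1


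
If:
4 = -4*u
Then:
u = -1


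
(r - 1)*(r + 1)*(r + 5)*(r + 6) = r^4 + 11*r^3 + 29*r^2 - 11*r - 30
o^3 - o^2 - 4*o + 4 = (o - 2)*(o - 1)*(o + 2)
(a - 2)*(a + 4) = a^2 + 2*a - 8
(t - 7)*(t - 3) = t^2 - 10*t + 21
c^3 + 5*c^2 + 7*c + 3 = (c + 1)^2*(c + 3)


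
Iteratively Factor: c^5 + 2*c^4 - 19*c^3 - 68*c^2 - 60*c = (c)*(c^4 + 2*c^3 - 19*c^2 - 68*c - 60) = c*(c + 2)*(c^3 - 19*c - 30) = c*(c + 2)^2*(c^2 - 2*c - 15) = c*(c - 5)*(c + 2)^2*(c + 3)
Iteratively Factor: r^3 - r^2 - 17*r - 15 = (r + 1)*(r^2 - 2*r - 15) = (r + 1)*(r + 3)*(r - 5)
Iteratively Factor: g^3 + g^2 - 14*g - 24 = (g - 4)*(g^2 + 5*g + 6) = (g - 4)*(g + 2)*(g + 3)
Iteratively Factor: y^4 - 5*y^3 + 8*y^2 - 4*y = (y)*(y^3 - 5*y^2 + 8*y - 4) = y*(y - 2)*(y^2 - 3*y + 2) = y*(y - 2)*(y - 1)*(y - 2)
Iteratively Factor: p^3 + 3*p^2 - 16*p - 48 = (p + 4)*(p^2 - p - 12) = (p - 4)*(p + 4)*(p + 3)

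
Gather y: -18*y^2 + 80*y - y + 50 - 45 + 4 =-18*y^2 + 79*y + 9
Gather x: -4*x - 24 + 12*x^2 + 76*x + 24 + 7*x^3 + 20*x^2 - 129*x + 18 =7*x^3 + 32*x^2 - 57*x + 18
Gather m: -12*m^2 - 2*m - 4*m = -12*m^2 - 6*m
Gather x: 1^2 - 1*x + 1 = 2 - x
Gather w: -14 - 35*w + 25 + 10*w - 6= 5 - 25*w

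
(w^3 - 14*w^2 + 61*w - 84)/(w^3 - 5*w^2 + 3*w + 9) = (w^2 - 11*w + 28)/(w^2 - 2*w - 3)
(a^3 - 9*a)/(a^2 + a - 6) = a*(a - 3)/(a - 2)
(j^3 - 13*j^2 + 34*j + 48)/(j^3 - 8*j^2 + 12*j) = (j^2 - 7*j - 8)/(j*(j - 2))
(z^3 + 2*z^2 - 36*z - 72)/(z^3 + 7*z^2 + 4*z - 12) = (z - 6)/(z - 1)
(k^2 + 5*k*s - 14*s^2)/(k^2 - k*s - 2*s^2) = (k + 7*s)/(k + s)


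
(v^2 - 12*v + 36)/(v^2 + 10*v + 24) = (v^2 - 12*v + 36)/(v^2 + 10*v + 24)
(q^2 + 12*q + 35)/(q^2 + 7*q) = (q + 5)/q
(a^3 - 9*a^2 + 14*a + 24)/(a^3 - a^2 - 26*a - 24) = (a - 4)/(a + 4)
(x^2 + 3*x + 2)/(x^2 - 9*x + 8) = (x^2 + 3*x + 2)/(x^2 - 9*x + 8)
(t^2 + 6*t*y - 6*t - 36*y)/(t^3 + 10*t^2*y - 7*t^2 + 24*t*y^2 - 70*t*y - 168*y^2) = (t - 6)/(t^2 + 4*t*y - 7*t - 28*y)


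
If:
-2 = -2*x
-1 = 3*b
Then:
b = -1/3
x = 1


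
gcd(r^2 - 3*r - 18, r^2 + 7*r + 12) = r + 3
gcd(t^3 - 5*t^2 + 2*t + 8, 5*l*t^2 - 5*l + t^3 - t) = t + 1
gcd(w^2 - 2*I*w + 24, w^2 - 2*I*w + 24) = w^2 - 2*I*w + 24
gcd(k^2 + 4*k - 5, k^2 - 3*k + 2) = k - 1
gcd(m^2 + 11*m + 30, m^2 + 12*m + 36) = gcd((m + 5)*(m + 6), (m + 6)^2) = m + 6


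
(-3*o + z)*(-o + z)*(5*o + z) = 15*o^3 - 17*o^2*z + o*z^2 + z^3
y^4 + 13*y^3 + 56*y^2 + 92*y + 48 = (y + 1)*(y + 2)*(y + 4)*(y + 6)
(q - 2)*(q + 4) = q^2 + 2*q - 8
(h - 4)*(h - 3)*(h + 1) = h^3 - 6*h^2 + 5*h + 12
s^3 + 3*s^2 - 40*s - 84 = (s - 6)*(s + 2)*(s + 7)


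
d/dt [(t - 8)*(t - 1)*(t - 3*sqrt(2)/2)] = 3*t^2 - 18*t - 3*sqrt(2)*t + 8 + 27*sqrt(2)/2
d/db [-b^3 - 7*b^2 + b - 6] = -3*b^2 - 14*b + 1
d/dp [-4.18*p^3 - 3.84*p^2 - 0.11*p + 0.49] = -12.54*p^2 - 7.68*p - 0.11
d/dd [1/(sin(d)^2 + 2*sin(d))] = -2*(sin(d) + 1)*cos(d)/((sin(d) + 2)^2*sin(d)^2)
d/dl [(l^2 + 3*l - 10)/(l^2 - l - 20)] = 2*(-2*l^2 - 10*l - 35)/(l^4 - 2*l^3 - 39*l^2 + 40*l + 400)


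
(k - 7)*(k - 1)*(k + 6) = k^3 - 2*k^2 - 41*k + 42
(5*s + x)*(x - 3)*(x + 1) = 5*s*x^2 - 10*s*x - 15*s + x^3 - 2*x^2 - 3*x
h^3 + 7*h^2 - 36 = (h - 2)*(h + 3)*(h + 6)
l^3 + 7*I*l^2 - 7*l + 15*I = (l - I)*(l + 3*I)*(l + 5*I)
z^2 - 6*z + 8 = (z - 4)*(z - 2)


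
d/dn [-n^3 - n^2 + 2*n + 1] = -3*n^2 - 2*n + 2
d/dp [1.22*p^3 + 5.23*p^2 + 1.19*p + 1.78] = 3.66*p^2 + 10.46*p + 1.19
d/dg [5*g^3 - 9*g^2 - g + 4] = 15*g^2 - 18*g - 1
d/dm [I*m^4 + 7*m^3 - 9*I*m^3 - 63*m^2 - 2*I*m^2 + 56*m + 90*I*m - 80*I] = 4*I*m^3 + m^2*(21 - 27*I) + m*(-126 - 4*I) + 56 + 90*I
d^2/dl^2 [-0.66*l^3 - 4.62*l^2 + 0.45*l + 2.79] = -3.96*l - 9.24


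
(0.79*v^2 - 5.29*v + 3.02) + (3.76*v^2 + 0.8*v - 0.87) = 4.55*v^2 - 4.49*v + 2.15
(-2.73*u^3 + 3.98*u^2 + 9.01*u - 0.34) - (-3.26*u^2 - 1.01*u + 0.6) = -2.73*u^3 + 7.24*u^2 + 10.02*u - 0.94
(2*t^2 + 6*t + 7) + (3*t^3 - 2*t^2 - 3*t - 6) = 3*t^3 + 3*t + 1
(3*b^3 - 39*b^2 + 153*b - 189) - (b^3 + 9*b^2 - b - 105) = 2*b^3 - 48*b^2 + 154*b - 84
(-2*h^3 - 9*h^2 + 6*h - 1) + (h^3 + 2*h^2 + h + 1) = -h^3 - 7*h^2 + 7*h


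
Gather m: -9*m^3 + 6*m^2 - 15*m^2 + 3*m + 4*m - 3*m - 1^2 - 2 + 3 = -9*m^3 - 9*m^2 + 4*m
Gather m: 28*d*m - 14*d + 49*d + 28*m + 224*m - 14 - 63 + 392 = 35*d + m*(28*d + 252) + 315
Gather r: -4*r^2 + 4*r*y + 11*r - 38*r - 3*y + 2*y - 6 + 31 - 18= -4*r^2 + r*(4*y - 27) - y + 7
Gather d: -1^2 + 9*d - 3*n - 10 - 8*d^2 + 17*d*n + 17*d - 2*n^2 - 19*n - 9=-8*d^2 + d*(17*n + 26) - 2*n^2 - 22*n - 20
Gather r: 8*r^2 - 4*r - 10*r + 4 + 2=8*r^2 - 14*r + 6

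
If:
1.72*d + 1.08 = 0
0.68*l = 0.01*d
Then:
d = -0.63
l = -0.01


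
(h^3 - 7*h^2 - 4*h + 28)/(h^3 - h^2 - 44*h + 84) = (h^2 - 5*h - 14)/(h^2 + h - 42)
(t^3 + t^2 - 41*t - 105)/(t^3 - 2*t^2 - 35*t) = (t + 3)/t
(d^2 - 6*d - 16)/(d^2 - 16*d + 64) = (d + 2)/(d - 8)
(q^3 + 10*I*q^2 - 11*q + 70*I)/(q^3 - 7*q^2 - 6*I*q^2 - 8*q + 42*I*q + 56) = (q^2 + 12*I*q - 35)/(q^2 - q*(7 + 4*I) + 28*I)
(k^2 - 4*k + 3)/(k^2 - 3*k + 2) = (k - 3)/(k - 2)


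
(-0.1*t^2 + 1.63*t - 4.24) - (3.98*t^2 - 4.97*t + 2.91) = -4.08*t^2 + 6.6*t - 7.15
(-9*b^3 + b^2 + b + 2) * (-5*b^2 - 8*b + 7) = 45*b^5 + 67*b^4 - 76*b^3 - 11*b^2 - 9*b + 14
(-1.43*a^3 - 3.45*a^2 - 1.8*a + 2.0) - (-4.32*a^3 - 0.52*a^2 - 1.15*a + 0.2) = 2.89*a^3 - 2.93*a^2 - 0.65*a + 1.8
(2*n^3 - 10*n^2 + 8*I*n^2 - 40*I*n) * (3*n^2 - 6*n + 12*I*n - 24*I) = 6*n^5 - 42*n^4 + 48*I*n^4 - 36*n^3 - 336*I*n^3 + 672*n^2 + 480*I*n^2 - 960*n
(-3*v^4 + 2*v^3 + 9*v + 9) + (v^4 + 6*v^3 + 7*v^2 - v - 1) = -2*v^4 + 8*v^3 + 7*v^2 + 8*v + 8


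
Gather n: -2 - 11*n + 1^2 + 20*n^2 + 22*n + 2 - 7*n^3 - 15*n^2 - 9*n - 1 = -7*n^3 + 5*n^2 + 2*n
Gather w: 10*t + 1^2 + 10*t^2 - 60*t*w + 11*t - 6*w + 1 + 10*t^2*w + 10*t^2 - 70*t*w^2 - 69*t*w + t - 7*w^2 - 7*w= 20*t^2 + 22*t + w^2*(-70*t - 7) + w*(10*t^2 - 129*t - 13) + 2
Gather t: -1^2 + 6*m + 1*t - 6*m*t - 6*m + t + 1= t*(2 - 6*m)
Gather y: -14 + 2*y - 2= 2*y - 16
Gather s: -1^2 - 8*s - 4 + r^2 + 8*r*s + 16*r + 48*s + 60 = r^2 + 16*r + s*(8*r + 40) + 55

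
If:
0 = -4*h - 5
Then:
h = -5/4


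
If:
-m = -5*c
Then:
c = m/5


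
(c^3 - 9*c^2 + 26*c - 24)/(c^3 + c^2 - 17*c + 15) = (c^2 - 6*c + 8)/(c^2 + 4*c - 5)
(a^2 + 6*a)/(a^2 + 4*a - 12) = a/(a - 2)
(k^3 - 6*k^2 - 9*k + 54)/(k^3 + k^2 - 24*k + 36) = (k^2 - 3*k - 18)/(k^2 + 4*k - 12)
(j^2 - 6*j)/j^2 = (j - 6)/j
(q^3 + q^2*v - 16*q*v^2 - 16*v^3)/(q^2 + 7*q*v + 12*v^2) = (q^2 - 3*q*v - 4*v^2)/(q + 3*v)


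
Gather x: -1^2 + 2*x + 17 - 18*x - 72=-16*x - 56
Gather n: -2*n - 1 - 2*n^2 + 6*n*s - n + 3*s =-2*n^2 + n*(6*s - 3) + 3*s - 1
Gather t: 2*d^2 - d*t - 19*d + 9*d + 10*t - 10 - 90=2*d^2 - 10*d + t*(10 - d) - 100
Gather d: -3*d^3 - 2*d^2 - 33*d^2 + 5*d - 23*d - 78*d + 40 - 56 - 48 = -3*d^3 - 35*d^2 - 96*d - 64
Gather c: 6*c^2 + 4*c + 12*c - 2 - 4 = 6*c^2 + 16*c - 6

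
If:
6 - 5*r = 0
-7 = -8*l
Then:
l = 7/8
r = 6/5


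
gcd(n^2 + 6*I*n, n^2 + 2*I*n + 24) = n + 6*I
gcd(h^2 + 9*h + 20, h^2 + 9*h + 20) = h^2 + 9*h + 20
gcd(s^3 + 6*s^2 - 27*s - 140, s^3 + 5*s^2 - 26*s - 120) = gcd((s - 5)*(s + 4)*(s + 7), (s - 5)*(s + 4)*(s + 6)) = s^2 - s - 20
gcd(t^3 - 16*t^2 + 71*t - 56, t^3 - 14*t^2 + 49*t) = t - 7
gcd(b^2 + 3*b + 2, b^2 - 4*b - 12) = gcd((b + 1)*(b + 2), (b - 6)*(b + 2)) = b + 2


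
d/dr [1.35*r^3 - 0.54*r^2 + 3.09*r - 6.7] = 4.05*r^2 - 1.08*r + 3.09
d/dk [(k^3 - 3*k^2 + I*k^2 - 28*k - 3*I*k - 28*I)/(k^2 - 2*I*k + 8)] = (k^4 - 4*I*k^3 + k^2*(54 + 9*I) + k*(-48 + 72*I) - 168 - 24*I)/(k^4 - 4*I*k^3 + 12*k^2 - 32*I*k + 64)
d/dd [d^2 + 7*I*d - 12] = 2*d + 7*I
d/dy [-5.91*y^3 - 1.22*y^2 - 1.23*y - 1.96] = -17.73*y^2 - 2.44*y - 1.23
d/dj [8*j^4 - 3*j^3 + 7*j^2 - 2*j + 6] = 32*j^3 - 9*j^2 + 14*j - 2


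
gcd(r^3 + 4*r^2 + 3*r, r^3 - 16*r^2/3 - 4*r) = r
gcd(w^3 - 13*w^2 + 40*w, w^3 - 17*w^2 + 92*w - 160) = w^2 - 13*w + 40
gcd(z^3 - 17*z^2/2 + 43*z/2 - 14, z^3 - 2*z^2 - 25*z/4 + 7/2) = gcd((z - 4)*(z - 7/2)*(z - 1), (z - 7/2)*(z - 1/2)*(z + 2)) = z - 7/2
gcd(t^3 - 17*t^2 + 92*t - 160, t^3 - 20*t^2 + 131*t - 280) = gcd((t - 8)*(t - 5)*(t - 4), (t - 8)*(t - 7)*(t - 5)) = t^2 - 13*t + 40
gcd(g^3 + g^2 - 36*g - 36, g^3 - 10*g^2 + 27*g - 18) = g - 6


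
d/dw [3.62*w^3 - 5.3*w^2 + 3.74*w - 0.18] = 10.86*w^2 - 10.6*w + 3.74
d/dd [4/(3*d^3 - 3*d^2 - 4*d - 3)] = 4*(-9*d^2 + 6*d + 4)/(-3*d^3 + 3*d^2 + 4*d + 3)^2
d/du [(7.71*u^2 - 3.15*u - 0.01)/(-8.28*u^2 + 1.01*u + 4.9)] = (-18.2949*u^2 + 75.3924*u - 15.4249)/(68.5584*u^4 - 16.7256*u^3 - 80.1239*u^2 + 9.898*u + 24.01)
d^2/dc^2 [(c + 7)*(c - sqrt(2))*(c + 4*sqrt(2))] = 6*c + 6*sqrt(2) + 14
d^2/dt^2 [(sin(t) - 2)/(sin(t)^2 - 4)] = (2*sin(t) + cos(t)^2 + 1)/(sin(t) + 2)^3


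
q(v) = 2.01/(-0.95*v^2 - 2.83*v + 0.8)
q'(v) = 2.01*(1.9*v + 2.83)/(-0.95*v^2 - 2.83*v + 0.8)^2 = (3.819*v + 5.6883)/(0.95*v^2 + 2.83*v - 0.8)^2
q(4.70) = -0.06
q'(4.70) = 0.02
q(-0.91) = 0.78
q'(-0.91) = 0.33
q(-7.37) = -0.07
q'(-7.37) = -0.03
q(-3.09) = 4.24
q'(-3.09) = -27.20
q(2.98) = -0.13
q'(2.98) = 0.07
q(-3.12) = 5.26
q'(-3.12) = -42.69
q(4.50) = -0.06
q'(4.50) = 0.02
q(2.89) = -0.13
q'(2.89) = 0.07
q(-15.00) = -0.01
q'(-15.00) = -0.00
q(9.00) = -0.02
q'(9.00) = 0.00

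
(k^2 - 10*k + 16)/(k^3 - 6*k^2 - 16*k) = (k - 2)/(k*(k + 2))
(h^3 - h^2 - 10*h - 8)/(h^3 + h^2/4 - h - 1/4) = 4*(h^2 - 2*h - 8)/(4*h^2 - 3*h - 1)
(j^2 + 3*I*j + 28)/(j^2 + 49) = (j - 4*I)/(j - 7*I)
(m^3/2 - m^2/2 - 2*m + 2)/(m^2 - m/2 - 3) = (m^2 + m - 2)/(2*m + 3)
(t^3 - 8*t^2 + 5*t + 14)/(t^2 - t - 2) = t - 7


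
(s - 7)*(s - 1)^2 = s^3 - 9*s^2 + 15*s - 7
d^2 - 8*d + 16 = (d - 4)^2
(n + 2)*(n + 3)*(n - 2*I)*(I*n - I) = I*n^4 + 2*n^3 + 4*I*n^3 + 8*n^2 + I*n^2 + 2*n - 6*I*n - 12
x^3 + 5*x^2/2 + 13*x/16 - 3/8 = (x - 1/4)*(x + 3/4)*(x + 2)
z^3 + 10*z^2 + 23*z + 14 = (z + 1)*(z + 2)*(z + 7)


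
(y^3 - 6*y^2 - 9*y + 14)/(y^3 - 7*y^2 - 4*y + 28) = (y - 1)/(y - 2)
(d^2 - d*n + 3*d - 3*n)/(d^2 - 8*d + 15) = (d^2 - d*n + 3*d - 3*n)/(d^2 - 8*d + 15)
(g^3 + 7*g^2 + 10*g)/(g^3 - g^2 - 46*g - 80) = g/(g - 8)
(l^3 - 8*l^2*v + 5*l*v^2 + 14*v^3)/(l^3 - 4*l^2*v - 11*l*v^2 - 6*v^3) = (-l^2 + 9*l*v - 14*v^2)/(-l^2 + 5*l*v + 6*v^2)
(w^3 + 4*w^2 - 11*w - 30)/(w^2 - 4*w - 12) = (w^2 + 2*w - 15)/(w - 6)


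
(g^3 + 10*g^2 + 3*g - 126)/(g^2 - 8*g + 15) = (g^2 + 13*g + 42)/(g - 5)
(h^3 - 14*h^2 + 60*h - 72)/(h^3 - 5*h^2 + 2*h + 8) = (h^2 - 12*h + 36)/(h^2 - 3*h - 4)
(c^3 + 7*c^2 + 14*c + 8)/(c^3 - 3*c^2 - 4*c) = (c^2 + 6*c + 8)/(c*(c - 4))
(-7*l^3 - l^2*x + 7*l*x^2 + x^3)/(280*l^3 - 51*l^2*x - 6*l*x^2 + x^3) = (-l^2 + x^2)/(40*l^2 - 13*l*x + x^2)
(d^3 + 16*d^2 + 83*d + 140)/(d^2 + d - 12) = (d^2 + 12*d + 35)/(d - 3)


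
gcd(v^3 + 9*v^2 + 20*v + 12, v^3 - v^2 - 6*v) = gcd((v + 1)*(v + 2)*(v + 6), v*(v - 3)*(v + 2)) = v + 2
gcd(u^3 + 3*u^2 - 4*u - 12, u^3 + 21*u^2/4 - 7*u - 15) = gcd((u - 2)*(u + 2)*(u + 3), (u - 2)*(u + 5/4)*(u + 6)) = u - 2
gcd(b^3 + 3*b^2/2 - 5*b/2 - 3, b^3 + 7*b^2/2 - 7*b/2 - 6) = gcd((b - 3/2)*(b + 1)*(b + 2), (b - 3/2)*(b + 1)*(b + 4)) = b^2 - b/2 - 3/2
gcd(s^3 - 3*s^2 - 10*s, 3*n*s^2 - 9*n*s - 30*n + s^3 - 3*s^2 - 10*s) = s^2 - 3*s - 10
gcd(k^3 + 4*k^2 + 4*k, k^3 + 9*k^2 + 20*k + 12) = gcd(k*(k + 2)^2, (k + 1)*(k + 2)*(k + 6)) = k + 2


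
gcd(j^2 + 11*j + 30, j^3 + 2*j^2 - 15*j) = j + 5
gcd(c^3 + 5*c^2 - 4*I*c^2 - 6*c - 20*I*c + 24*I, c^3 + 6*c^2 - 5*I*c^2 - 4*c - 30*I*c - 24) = c^2 + c*(6 - 4*I) - 24*I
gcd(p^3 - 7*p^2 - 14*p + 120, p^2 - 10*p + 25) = p - 5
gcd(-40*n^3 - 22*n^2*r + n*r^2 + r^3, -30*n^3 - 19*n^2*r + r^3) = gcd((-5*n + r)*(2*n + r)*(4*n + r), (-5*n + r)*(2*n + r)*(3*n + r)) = -10*n^2 - 3*n*r + r^2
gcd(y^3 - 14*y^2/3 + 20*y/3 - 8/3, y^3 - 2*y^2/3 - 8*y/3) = y - 2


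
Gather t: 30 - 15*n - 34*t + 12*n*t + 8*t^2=-15*n + 8*t^2 + t*(12*n - 34) + 30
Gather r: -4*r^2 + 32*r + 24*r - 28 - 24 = -4*r^2 + 56*r - 52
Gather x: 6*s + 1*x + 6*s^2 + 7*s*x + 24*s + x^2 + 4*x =6*s^2 + 30*s + x^2 + x*(7*s + 5)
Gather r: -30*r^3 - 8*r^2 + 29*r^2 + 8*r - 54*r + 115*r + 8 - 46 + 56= -30*r^3 + 21*r^2 + 69*r + 18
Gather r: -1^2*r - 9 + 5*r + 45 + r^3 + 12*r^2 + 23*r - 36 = r^3 + 12*r^2 + 27*r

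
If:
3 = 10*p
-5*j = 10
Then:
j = -2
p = 3/10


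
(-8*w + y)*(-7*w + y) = 56*w^2 - 15*w*y + y^2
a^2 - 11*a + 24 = (a - 8)*(a - 3)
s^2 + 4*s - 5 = (s - 1)*(s + 5)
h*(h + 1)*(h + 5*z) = h^3 + 5*h^2*z + h^2 + 5*h*z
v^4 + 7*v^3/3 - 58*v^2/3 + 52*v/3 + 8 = (v - 2)^2*(v + 1/3)*(v + 6)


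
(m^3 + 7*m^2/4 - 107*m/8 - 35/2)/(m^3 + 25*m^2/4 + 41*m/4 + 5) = (m - 7/2)/(m + 1)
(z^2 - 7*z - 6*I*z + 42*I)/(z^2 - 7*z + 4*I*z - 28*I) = (z - 6*I)/(z + 4*I)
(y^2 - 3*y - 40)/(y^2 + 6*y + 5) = (y - 8)/(y + 1)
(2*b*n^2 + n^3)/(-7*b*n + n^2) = n*(-2*b - n)/(7*b - n)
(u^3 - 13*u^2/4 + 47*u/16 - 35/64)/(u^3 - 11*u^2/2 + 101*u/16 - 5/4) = (u - 7/4)/(u - 4)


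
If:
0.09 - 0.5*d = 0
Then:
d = 0.18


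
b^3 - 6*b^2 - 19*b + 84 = (b - 7)*(b - 3)*(b + 4)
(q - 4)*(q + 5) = q^2 + q - 20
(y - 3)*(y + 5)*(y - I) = y^3 + 2*y^2 - I*y^2 - 15*y - 2*I*y + 15*I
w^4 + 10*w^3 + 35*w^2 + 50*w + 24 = (w + 1)*(w + 2)*(w + 3)*(w + 4)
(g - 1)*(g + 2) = g^2 + g - 2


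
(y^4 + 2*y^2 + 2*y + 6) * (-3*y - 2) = -3*y^5 - 2*y^4 - 6*y^3 - 10*y^2 - 22*y - 12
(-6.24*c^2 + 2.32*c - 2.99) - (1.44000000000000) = -6.24*c^2 + 2.32*c - 4.43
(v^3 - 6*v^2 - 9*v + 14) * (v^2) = v^5 - 6*v^4 - 9*v^3 + 14*v^2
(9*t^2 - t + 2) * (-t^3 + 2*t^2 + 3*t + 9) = -9*t^5 + 19*t^4 + 23*t^3 + 82*t^2 - 3*t + 18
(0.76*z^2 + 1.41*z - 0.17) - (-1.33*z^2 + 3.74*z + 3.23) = 2.09*z^2 - 2.33*z - 3.4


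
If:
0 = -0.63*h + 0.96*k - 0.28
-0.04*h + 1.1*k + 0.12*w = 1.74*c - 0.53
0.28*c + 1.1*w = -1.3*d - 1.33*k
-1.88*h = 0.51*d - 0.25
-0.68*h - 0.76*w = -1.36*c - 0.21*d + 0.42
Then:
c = 0.62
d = -0.71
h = 0.33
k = 0.51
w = 0.07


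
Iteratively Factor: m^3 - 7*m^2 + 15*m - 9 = (m - 1)*(m^2 - 6*m + 9) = (m - 3)*(m - 1)*(m - 3)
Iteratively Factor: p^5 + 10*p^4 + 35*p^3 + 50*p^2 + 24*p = (p + 2)*(p^4 + 8*p^3 + 19*p^2 + 12*p) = (p + 2)*(p + 3)*(p^3 + 5*p^2 + 4*p) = (p + 1)*(p + 2)*(p + 3)*(p^2 + 4*p) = p*(p + 1)*(p + 2)*(p + 3)*(p + 4)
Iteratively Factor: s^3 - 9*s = (s - 3)*(s^2 + 3*s) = (s - 3)*(s + 3)*(s)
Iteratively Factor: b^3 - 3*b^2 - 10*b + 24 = (b + 3)*(b^2 - 6*b + 8) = (b - 2)*(b + 3)*(b - 4)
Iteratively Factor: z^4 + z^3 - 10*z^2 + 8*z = (z - 1)*(z^3 + 2*z^2 - 8*z) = (z - 2)*(z - 1)*(z^2 + 4*z) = (z - 2)*(z - 1)*(z + 4)*(z)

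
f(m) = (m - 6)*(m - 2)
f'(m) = 2*m - 8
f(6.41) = 1.81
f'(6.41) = 4.82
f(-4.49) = 68.08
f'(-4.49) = -16.98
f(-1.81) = 29.76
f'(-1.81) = -11.62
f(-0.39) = 15.27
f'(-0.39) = -8.78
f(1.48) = 2.35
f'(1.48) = -5.04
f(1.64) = 1.57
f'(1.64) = -4.72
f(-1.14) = 22.42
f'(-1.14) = -10.28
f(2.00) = 0.00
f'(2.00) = -4.00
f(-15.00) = 357.00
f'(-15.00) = -38.00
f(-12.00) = 252.00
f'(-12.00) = -32.00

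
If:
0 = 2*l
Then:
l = 0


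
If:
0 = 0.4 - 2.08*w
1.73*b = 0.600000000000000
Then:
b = 0.35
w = 0.19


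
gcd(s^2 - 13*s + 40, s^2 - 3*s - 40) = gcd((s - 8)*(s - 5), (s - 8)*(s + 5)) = s - 8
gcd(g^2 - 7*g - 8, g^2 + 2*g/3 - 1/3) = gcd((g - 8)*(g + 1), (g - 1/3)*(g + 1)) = g + 1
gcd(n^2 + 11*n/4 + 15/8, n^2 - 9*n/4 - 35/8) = n + 5/4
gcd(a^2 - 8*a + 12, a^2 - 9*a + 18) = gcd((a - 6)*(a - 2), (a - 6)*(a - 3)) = a - 6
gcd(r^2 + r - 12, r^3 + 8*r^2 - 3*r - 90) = r - 3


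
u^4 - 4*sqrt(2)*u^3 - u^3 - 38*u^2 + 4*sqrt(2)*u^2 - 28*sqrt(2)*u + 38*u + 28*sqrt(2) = (u - 1)*(u - 7*sqrt(2))*(u + sqrt(2))*(u + 2*sqrt(2))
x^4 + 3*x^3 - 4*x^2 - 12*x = x*(x - 2)*(x + 2)*(x + 3)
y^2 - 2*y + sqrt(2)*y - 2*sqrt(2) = (y - 2)*(y + sqrt(2))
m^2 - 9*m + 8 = (m - 8)*(m - 1)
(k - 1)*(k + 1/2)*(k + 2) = k^3 + 3*k^2/2 - 3*k/2 - 1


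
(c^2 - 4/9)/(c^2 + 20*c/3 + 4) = (c - 2/3)/(c + 6)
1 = 1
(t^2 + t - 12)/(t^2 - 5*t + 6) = (t + 4)/(t - 2)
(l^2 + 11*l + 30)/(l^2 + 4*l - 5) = (l + 6)/(l - 1)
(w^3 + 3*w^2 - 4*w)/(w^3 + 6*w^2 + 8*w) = (w - 1)/(w + 2)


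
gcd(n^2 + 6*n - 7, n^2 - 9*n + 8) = n - 1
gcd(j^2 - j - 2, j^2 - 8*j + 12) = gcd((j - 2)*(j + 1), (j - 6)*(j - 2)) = j - 2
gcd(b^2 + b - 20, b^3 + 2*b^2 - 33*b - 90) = b + 5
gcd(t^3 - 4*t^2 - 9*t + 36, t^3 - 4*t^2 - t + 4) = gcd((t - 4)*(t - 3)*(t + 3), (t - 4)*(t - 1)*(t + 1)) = t - 4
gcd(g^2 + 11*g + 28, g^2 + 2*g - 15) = 1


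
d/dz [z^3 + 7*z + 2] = 3*z^2 + 7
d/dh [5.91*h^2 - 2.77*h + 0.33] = 11.82*h - 2.77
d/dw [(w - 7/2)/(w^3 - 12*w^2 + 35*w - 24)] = (-4*w^3 + 45*w^2 - 168*w + 197)/(2*(w^6 - 24*w^5 + 214*w^4 - 888*w^3 + 1801*w^2 - 1680*w + 576))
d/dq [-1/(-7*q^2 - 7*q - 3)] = 7*(-2*q - 1)/(7*q^2 + 7*q + 3)^2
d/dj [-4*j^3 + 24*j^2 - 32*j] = -12*j^2 + 48*j - 32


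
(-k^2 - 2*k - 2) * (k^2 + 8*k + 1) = -k^4 - 10*k^3 - 19*k^2 - 18*k - 2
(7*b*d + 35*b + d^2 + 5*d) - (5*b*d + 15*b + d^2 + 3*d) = 2*b*d + 20*b + 2*d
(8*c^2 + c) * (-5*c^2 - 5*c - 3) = -40*c^4 - 45*c^3 - 29*c^2 - 3*c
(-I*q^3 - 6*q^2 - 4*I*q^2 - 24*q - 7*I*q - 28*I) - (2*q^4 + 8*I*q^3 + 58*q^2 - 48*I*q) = -2*q^4 - 9*I*q^3 - 64*q^2 - 4*I*q^2 - 24*q + 41*I*q - 28*I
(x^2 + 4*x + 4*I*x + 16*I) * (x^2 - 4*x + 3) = x^4 + 4*I*x^3 - 13*x^2 + 12*x - 52*I*x + 48*I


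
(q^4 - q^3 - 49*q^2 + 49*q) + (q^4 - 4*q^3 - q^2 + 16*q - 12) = 2*q^4 - 5*q^3 - 50*q^2 + 65*q - 12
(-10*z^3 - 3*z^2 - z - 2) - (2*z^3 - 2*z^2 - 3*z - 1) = -12*z^3 - z^2 + 2*z - 1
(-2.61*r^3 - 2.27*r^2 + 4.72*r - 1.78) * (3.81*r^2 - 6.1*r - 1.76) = -9.9441*r^5 + 7.2723*r^4 + 36.4238*r^3 - 31.5786*r^2 + 2.5508*r + 3.1328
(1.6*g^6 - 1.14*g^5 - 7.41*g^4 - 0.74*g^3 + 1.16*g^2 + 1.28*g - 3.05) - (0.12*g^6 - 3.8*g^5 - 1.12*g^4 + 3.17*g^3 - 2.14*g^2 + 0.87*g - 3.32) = 1.48*g^6 + 2.66*g^5 - 6.29*g^4 - 3.91*g^3 + 3.3*g^2 + 0.41*g + 0.27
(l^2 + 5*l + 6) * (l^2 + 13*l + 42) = l^4 + 18*l^3 + 113*l^2 + 288*l + 252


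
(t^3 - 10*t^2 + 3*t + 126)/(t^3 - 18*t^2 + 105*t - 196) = (t^2 - 3*t - 18)/(t^2 - 11*t + 28)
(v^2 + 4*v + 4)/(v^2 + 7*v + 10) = (v + 2)/(v + 5)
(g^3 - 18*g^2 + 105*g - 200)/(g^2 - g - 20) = (g^2 - 13*g + 40)/(g + 4)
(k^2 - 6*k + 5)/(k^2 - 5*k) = (k - 1)/k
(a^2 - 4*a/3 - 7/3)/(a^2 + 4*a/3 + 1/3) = (3*a - 7)/(3*a + 1)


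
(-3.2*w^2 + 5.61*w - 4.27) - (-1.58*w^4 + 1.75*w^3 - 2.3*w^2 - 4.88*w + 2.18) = 1.58*w^4 - 1.75*w^3 - 0.9*w^2 + 10.49*w - 6.45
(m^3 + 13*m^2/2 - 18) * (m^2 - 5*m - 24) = m^5 + 3*m^4/2 - 113*m^3/2 - 174*m^2 + 90*m + 432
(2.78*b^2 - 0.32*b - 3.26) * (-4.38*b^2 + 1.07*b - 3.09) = -12.1764*b^4 + 4.3762*b^3 + 5.3462*b^2 - 2.4994*b + 10.0734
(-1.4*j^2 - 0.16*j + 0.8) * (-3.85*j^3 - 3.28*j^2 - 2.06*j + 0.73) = 5.39*j^5 + 5.208*j^4 + 0.3288*j^3 - 3.3164*j^2 - 1.7648*j + 0.584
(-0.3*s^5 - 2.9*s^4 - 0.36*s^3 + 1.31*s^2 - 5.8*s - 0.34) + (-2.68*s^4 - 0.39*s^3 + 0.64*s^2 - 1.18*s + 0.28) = -0.3*s^5 - 5.58*s^4 - 0.75*s^3 + 1.95*s^2 - 6.98*s - 0.06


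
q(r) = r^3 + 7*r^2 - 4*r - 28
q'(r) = 3*r^2 + 14*r - 4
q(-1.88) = -2.38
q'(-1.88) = -19.72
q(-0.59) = -23.41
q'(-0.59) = -11.22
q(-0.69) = -22.24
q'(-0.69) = -12.23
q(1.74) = -8.50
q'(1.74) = 29.44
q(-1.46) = -10.35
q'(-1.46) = -18.05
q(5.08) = 263.42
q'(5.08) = 144.54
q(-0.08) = -27.64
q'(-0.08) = -5.10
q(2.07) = 2.58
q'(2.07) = 37.83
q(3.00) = 50.00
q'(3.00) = 65.00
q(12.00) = 2660.00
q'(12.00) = 596.00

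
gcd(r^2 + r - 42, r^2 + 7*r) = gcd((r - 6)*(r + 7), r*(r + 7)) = r + 7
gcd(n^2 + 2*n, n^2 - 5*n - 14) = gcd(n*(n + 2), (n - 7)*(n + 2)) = n + 2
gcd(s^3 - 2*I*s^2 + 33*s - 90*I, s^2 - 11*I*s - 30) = s - 5*I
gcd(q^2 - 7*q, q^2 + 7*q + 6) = 1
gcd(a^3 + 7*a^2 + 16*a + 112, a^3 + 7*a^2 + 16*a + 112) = a^3 + 7*a^2 + 16*a + 112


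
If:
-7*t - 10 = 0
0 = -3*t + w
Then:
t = -10/7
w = -30/7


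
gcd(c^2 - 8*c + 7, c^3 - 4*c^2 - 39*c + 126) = c - 7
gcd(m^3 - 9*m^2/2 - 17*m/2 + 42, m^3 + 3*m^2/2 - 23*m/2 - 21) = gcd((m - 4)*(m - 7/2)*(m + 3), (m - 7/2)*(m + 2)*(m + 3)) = m^2 - m/2 - 21/2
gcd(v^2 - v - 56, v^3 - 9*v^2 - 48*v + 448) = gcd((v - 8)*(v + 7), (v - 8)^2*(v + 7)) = v^2 - v - 56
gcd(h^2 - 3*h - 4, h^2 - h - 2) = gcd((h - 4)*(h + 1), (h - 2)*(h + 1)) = h + 1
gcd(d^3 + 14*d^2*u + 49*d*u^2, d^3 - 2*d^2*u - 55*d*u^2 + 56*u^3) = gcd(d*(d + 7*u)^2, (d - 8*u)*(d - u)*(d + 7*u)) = d + 7*u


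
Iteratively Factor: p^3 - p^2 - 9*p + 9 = (p + 3)*(p^2 - 4*p + 3) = (p - 3)*(p + 3)*(p - 1)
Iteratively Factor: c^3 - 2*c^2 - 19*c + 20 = (c - 1)*(c^2 - c - 20) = (c - 1)*(c + 4)*(c - 5)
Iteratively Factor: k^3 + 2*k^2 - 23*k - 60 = (k - 5)*(k^2 + 7*k + 12) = (k - 5)*(k + 4)*(k + 3)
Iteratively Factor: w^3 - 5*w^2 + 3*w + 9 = (w - 3)*(w^2 - 2*w - 3) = (w - 3)^2*(w + 1)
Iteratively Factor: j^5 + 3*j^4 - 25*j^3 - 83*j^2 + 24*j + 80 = (j + 1)*(j^4 + 2*j^3 - 27*j^2 - 56*j + 80) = (j + 1)*(j + 4)*(j^3 - 2*j^2 - 19*j + 20) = (j - 1)*(j + 1)*(j + 4)*(j^2 - j - 20) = (j - 5)*(j - 1)*(j + 1)*(j + 4)*(j + 4)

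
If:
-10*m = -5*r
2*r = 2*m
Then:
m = 0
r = 0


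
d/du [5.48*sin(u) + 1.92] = 5.48*cos(u)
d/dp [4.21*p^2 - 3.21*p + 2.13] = 8.42*p - 3.21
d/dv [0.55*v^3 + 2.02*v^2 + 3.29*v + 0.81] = 1.65*v^2 + 4.04*v + 3.29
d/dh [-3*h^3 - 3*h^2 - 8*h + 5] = -9*h^2 - 6*h - 8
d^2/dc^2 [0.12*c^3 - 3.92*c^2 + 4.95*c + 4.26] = 0.72*c - 7.84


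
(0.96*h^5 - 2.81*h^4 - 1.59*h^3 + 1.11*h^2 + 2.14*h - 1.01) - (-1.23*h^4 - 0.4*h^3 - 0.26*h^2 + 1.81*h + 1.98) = 0.96*h^5 - 1.58*h^4 - 1.19*h^3 + 1.37*h^2 + 0.33*h - 2.99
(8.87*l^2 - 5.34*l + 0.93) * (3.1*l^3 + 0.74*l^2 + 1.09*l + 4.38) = 27.497*l^5 - 9.9902*l^4 + 8.5997*l^3 + 33.7182*l^2 - 22.3755*l + 4.0734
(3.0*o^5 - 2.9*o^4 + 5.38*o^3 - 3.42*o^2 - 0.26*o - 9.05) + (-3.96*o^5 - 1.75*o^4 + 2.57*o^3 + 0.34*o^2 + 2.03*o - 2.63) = -0.96*o^5 - 4.65*o^4 + 7.95*o^3 - 3.08*o^2 + 1.77*o - 11.68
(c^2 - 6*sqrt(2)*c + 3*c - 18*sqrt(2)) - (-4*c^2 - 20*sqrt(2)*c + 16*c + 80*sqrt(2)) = 5*c^2 - 13*c + 14*sqrt(2)*c - 98*sqrt(2)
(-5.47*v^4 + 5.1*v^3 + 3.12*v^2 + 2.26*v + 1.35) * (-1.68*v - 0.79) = 9.1896*v^5 - 4.2467*v^4 - 9.2706*v^3 - 6.2616*v^2 - 4.0534*v - 1.0665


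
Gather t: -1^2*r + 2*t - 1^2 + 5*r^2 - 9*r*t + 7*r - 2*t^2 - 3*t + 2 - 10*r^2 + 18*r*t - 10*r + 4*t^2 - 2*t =-5*r^2 - 4*r + 2*t^2 + t*(9*r - 3) + 1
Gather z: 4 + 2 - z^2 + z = -z^2 + z + 6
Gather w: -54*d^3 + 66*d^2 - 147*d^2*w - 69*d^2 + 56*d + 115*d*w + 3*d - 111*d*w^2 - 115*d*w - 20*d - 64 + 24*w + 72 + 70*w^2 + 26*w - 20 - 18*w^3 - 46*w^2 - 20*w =-54*d^3 - 3*d^2 + 39*d - 18*w^3 + w^2*(24 - 111*d) + w*(30 - 147*d^2) - 12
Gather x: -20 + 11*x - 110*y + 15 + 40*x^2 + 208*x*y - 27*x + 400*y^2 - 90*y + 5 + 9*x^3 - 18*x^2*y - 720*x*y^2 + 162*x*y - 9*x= 9*x^3 + x^2*(40 - 18*y) + x*(-720*y^2 + 370*y - 25) + 400*y^2 - 200*y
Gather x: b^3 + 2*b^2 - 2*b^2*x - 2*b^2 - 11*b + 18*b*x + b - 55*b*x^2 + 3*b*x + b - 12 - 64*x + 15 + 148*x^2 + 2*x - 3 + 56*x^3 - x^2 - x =b^3 - 9*b + 56*x^3 + x^2*(147 - 55*b) + x*(-2*b^2 + 21*b - 63)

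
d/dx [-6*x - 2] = -6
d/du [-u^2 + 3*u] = 3 - 2*u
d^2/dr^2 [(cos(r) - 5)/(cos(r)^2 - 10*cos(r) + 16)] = (10*(1 - cos(r)^2)^2 - cos(r)^5 - 52*cos(r)^3 + 10*cos(r)^2 + 748*cos(r) - 530)/(cos(r)^2 - 10*cos(r) + 16)^3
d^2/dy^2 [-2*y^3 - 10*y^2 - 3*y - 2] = -12*y - 20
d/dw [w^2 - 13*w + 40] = 2*w - 13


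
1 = 1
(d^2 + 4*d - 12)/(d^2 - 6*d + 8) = (d + 6)/(d - 4)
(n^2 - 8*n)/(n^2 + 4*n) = (n - 8)/(n + 4)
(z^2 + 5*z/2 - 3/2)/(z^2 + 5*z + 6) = (z - 1/2)/(z + 2)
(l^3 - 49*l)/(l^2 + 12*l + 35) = l*(l - 7)/(l + 5)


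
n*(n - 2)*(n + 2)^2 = n^4 + 2*n^3 - 4*n^2 - 8*n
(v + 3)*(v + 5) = v^2 + 8*v + 15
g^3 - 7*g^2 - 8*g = g*(g - 8)*(g + 1)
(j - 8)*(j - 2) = j^2 - 10*j + 16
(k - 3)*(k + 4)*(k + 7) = k^3 + 8*k^2 - 5*k - 84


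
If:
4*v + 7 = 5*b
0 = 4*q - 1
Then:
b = 4*v/5 + 7/5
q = 1/4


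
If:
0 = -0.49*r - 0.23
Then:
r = -0.47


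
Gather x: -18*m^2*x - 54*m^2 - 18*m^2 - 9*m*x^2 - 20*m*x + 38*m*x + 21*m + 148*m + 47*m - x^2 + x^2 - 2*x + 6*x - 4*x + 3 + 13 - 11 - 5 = -72*m^2 - 9*m*x^2 + 216*m + x*(-18*m^2 + 18*m)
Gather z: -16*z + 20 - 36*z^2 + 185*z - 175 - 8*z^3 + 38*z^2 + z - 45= -8*z^3 + 2*z^2 + 170*z - 200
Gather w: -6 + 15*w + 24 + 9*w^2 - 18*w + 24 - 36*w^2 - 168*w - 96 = -27*w^2 - 171*w - 54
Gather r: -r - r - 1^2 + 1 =-2*r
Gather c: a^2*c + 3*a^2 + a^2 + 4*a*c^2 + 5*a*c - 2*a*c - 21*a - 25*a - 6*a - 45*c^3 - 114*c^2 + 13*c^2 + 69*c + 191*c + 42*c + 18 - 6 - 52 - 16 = 4*a^2 - 52*a - 45*c^3 + c^2*(4*a - 101) + c*(a^2 + 3*a + 302) - 56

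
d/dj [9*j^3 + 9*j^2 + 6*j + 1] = 27*j^2 + 18*j + 6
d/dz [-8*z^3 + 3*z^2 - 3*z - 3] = -24*z^2 + 6*z - 3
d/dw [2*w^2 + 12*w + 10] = 4*w + 12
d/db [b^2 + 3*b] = 2*b + 3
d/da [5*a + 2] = 5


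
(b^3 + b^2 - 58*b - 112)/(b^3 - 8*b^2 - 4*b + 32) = (b + 7)/(b - 2)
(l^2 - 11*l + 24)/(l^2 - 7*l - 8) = (l - 3)/(l + 1)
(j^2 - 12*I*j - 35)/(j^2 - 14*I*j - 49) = (j - 5*I)/(j - 7*I)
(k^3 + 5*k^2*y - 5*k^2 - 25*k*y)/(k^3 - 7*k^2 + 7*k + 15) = k*(k + 5*y)/(k^2 - 2*k - 3)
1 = 1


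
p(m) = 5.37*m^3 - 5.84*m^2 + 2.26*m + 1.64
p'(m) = 16.11*m^2 - 11.68*m + 2.26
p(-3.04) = -210.07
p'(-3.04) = 186.65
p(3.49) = 166.67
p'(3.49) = 157.72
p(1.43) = 8.63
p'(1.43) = 18.50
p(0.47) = 1.97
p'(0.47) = 0.33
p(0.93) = 3.01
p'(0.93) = 5.33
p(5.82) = 875.61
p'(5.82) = 479.97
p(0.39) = 1.95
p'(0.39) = 0.16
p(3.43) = 157.38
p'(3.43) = 151.73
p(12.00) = 8467.16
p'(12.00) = 2181.94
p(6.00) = 964.88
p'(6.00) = 512.14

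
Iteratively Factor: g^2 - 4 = (g + 2)*(g - 2)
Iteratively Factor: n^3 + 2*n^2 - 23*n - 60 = (n - 5)*(n^2 + 7*n + 12) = (n - 5)*(n + 3)*(n + 4)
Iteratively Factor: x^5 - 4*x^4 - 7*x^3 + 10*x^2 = (x)*(x^4 - 4*x^3 - 7*x^2 + 10*x) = x*(x + 2)*(x^3 - 6*x^2 + 5*x) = x*(x - 1)*(x + 2)*(x^2 - 5*x) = x^2*(x - 1)*(x + 2)*(x - 5)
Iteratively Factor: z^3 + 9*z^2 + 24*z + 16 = (z + 4)*(z^2 + 5*z + 4) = (z + 1)*(z + 4)*(z + 4)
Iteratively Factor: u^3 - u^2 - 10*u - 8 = (u + 1)*(u^2 - 2*u - 8) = (u + 1)*(u + 2)*(u - 4)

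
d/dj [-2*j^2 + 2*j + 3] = 2 - 4*j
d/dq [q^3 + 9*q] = 3*q^2 + 9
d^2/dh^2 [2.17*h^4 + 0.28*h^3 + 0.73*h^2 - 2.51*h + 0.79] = 26.04*h^2 + 1.68*h + 1.46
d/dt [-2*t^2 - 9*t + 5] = -4*t - 9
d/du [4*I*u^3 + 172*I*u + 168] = I*(12*u^2 + 172)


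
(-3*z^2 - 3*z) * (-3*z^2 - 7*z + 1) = 9*z^4 + 30*z^3 + 18*z^2 - 3*z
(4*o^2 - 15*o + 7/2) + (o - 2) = 4*o^2 - 14*o + 3/2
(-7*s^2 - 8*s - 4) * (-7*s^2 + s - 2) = 49*s^4 + 49*s^3 + 34*s^2 + 12*s + 8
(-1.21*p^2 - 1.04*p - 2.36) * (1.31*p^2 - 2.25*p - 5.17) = -1.5851*p^4 + 1.3601*p^3 + 5.5041*p^2 + 10.6868*p + 12.2012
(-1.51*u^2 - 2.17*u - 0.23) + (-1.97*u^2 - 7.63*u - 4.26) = -3.48*u^2 - 9.8*u - 4.49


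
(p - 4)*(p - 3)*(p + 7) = p^3 - 37*p + 84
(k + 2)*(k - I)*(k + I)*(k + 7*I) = k^4 + 2*k^3 + 7*I*k^3 + k^2 + 14*I*k^2 + 2*k + 7*I*k + 14*I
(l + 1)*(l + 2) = l^2 + 3*l + 2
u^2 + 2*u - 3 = (u - 1)*(u + 3)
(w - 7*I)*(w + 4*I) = w^2 - 3*I*w + 28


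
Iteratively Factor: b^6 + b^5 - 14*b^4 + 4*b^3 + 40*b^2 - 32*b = (b + 2)*(b^5 - b^4 - 12*b^3 + 28*b^2 - 16*b) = (b - 2)*(b + 2)*(b^4 + b^3 - 10*b^2 + 8*b) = b*(b - 2)*(b + 2)*(b^3 + b^2 - 10*b + 8) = b*(b - 2)*(b - 1)*(b + 2)*(b^2 + 2*b - 8) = b*(b - 2)^2*(b - 1)*(b + 2)*(b + 4)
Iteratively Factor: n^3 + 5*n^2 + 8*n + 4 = (n + 1)*(n^2 + 4*n + 4) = (n + 1)*(n + 2)*(n + 2)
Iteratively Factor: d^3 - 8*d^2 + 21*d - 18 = (d - 2)*(d^2 - 6*d + 9) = (d - 3)*(d - 2)*(d - 3)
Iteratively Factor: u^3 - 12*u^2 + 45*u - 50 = (u - 2)*(u^2 - 10*u + 25) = (u - 5)*(u - 2)*(u - 5)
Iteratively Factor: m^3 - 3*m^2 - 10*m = (m)*(m^2 - 3*m - 10) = m*(m + 2)*(m - 5)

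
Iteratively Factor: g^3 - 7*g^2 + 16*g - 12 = (g - 3)*(g^2 - 4*g + 4) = (g - 3)*(g - 2)*(g - 2)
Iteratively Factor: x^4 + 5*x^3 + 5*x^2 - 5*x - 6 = (x + 3)*(x^3 + 2*x^2 - x - 2) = (x + 2)*(x + 3)*(x^2 - 1) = (x + 1)*(x + 2)*(x + 3)*(x - 1)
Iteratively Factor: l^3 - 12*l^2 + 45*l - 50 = (l - 5)*(l^2 - 7*l + 10) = (l - 5)*(l - 2)*(l - 5)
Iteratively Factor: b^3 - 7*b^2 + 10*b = (b)*(b^2 - 7*b + 10) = b*(b - 5)*(b - 2)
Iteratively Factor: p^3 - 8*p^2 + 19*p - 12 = (p - 3)*(p^2 - 5*p + 4) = (p - 3)*(p - 1)*(p - 4)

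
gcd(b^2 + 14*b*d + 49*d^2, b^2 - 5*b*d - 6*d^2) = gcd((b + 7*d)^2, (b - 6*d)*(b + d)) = 1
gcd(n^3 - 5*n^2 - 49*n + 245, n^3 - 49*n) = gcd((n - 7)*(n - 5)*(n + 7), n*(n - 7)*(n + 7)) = n^2 - 49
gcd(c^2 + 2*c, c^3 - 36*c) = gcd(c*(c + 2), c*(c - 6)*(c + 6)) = c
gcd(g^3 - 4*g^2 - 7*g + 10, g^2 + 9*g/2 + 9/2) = 1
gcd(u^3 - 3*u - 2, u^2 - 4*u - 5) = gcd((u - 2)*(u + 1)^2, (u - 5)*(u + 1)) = u + 1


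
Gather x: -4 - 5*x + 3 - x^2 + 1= -x^2 - 5*x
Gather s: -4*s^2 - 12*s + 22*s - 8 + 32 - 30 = -4*s^2 + 10*s - 6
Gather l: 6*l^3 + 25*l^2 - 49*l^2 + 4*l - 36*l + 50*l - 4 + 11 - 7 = 6*l^3 - 24*l^2 + 18*l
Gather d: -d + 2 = 2 - d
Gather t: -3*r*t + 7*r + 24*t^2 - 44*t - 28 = 7*r + 24*t^2 + t*(-3*r - 44) - 28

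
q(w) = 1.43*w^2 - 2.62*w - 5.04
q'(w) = 2.86*w - 2.62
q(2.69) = -1.74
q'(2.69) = 5.07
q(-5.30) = 49.01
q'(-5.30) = -17.78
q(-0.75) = -2.27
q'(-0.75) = -4.76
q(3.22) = 1.35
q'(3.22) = 6.59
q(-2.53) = 10.74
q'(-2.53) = -9.86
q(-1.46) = 1.83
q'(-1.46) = -6.80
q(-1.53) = 2.32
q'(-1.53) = -7.00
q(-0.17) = -4.55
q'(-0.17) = -3.11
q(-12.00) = 232.32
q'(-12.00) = -36.94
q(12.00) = 169.44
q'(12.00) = 31.70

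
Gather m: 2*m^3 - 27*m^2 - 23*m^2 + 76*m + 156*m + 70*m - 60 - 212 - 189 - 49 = 2*m^3 - 50*m^2 + 302*m - 510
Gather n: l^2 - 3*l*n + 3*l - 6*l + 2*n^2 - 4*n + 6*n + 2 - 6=l^2 - 3*l + 2*n^2 + n*(2 - 3*l) - 4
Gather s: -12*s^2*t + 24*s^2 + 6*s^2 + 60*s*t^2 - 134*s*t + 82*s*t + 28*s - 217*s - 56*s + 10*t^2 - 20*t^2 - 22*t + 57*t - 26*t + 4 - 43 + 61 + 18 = s^2*(30 - 12*t) + s*(60*t^2 - 52*t - 245) - 10*t^2 + 9*t + 40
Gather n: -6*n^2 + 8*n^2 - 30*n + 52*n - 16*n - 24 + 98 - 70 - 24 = 2*n^2 + 6*n - 20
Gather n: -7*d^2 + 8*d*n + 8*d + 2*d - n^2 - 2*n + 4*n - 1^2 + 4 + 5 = -7*d^2 + 10*d - n^2 + n*(8*d + 2) + 8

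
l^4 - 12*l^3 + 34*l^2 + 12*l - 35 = (l - 7)*(l - 5)*(l - 1)*(l + 1)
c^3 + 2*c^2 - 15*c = c*(c - 3)*(c + 5)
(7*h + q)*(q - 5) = 7*h*q - 35*h + q^2 - 5*q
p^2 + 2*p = p*(p + 2)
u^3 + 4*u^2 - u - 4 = (u - 1)*(u + 1)*(u + 4)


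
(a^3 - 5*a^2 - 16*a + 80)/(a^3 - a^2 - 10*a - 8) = (a^2 - a - 20)/(a^2 + 3*a + 2)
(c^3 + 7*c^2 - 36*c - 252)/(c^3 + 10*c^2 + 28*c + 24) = (c^2 + c - 42)/(c^2 + 4*c + 4)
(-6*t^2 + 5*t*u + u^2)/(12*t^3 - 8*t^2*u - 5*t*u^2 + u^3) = (-6*t - u)/(12*t^2 + 4*t*u - u^2)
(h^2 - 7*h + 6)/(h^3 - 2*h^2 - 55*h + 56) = (h - 6)/(h^2 - h - 56)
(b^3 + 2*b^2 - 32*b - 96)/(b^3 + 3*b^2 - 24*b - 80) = (b - 6)/(b - 5)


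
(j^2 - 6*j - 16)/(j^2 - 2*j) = (j^2 - 6*j - 16)/(j*(j - 2))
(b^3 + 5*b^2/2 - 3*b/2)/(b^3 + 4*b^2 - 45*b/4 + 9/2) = 2*b*(b + 3)/(2*b^2 + 9*b - 18)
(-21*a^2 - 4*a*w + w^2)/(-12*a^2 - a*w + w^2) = (-7*a + w)/(-4*a + w)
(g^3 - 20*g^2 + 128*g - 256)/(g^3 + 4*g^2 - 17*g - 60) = (g^2 - 16*g + 64)/(g^2 + 8*g + 15)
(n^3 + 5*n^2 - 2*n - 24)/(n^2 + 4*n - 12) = (n^2 + 7*n + 12)/(n + 6)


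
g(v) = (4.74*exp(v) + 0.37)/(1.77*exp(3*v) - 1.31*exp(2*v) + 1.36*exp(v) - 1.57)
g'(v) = (4.74*exp(v) + 0.37)*(-5.31*exp(3*v) + 2.62*exp(2*v) - 1.36*exp(v))/(1.77*exp(3*v) - 1.31*exp(2*v) + 1.36*exp(v) - 1.57)^2 + 4.74*exp(v)/(1.77*exp(3*v) - 1.31*exp(2*v) + 1.36*exp(v) - 1.57)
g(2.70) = 0.01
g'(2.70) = -0.03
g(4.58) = 0.00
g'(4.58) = -0.00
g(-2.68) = -0.47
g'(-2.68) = -0.25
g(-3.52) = -0.33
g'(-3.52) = -0.10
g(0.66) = 1.06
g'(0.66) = -2.68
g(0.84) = 0.69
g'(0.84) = -1.62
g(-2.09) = -0.67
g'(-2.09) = -0.48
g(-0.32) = -6.40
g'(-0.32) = -23.40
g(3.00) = 0.01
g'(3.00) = -0.01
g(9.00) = 0.00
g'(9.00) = 0.00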